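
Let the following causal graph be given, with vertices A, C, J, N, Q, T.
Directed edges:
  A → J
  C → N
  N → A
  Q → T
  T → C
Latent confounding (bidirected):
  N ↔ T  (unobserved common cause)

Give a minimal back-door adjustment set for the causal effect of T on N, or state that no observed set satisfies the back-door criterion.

T→N: no observed back-door set.

desc(T)\{T}={A,C,J,N}; candidates ⊆ {Q}.
T↔N: latent back-door arc(s) into T.
size 0: {}; under {} T still reaches {A,J,N,Q} ∋ N.
size 1: {Q}; under {Q} T still reaches {A,J,N} ∋ N.
T↔N cannot be blocked by any observed set — no back-door set.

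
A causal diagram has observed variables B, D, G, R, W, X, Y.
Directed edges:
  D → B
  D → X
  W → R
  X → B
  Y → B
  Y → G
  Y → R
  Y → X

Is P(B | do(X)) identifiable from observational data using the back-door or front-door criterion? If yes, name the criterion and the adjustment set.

desc(X)\{X}={B}; candidates ⊆ {D,G,R,W,Y}.
size 0: {}; under {} X still reaches {B,D,G,R,Y} ∋ B.
size 1: {D}, {G}, {R} …(+2); under {D} X still reaches {B,G,R,Y} ∋ B.
{D,Y}: X⊥B given {D,Y} in G with X→· removed — back-door holds.
P(B|do(X)) = Σ_{D,Y} P(B|X,D,Y)·P(D,Y).

P(B|do(X)): backdoor, adjust for {D, Y}.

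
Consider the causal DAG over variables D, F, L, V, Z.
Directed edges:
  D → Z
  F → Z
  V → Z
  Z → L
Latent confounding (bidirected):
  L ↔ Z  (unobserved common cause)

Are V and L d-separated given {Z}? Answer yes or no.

Bayes-Ball from V | {Z} reaches {D,F,L}.
L ∈ reach(V|{Z}) ⇒ V ⊥̸ L | {Z}.

No — V and L are d-connected given {Z}.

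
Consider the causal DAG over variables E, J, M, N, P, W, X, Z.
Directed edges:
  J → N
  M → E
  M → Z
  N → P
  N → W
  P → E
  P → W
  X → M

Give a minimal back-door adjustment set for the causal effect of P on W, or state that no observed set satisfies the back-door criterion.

P→W: minimal back-door set {N}.

desc(P)\{P}={E,W}; candidates ⊆ {J,M,N,X,Z}.
size 0: {}; under {} P still reaches {J,N,W} ∋ W.
{N}: P⊥W given {N} in G with P→· removed — back-door holds.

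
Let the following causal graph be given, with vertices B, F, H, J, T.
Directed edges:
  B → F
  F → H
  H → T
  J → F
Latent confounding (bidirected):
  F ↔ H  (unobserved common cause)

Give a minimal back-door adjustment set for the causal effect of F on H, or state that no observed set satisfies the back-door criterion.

desc(F)\{F}={H,T}; candidates ⊆ {B,J}.
F↔H: latent back-door arc(s) into F.
size 0: {}; under {} F still reaches {B,H,J,T} ∋ H.
size 1: {B}, {J}; under {B} F still reaches {H,J,T} ∋ H.
size 2: {B,J}; under {B,J} F still reaches {H,T} ∋ H.
F↔H cannot be blocked by any observed set — no back-door set.

F→H: no observed back-door set.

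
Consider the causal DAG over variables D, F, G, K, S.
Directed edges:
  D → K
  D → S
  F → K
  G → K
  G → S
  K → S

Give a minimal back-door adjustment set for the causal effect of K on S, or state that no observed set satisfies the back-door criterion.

K→S: minimal back-door set {D, G}.

desc(K)\{K}={S}; candidates ⊆ {D,F,G}.
size 0: {}; under {} K still reaches {D,F,G,S} ∋ S.
size 1: {D}, {F}, {G}; under {D} K still reaches {F,G,S} ∋ S.
{D,G}: K⊥S given {D,G} in G with K→· removed — back-door holds.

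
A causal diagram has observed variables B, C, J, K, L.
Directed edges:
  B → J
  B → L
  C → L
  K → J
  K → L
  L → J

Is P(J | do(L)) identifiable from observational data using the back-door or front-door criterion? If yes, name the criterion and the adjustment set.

P(J|do(L)): backdoor, adjust for {B, K}.

desc(L)\{L}={J}; candidates ⊆ {B,C,K}.
size 0: {}; under {} L still reaches {B,C,J,K} ∋ J.
size 1: {B}, {C}, {K}; under {B} L still reaches {C,J,K} ∋ J.
{B,K}: L⊥J given {B,K} in G with L→· removed — back-door holds.
P(J|do(L)) = Σ_{B,K} P(J|L,B,K)·P(B,K).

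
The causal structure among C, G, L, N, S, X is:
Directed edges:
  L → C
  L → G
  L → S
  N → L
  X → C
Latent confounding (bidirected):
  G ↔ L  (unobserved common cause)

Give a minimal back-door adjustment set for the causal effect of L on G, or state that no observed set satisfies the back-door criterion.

L→G: no observed back-door set.

desc(L)\{L}={C,G,S}; candidates ⊆ {N,X}.
L↔G: latent back-door arc(s) into L.
size 0: {}; under {} L still reaches {G,N} ∋ G.
size 1: {N}, {X}; under {N} L still reaches {G} ∋ G.
size 2: {N,X}; under {N,X} L still reaches {G} ∋ G.
L↔G cannot be blocked by any observed set — no back-door set.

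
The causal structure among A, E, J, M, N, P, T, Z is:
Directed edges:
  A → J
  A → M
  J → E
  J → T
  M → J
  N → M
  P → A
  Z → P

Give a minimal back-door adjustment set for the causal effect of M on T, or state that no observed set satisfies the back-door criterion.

desc(M)\{M}={E,J,T}; candidates ⊆ {A,N,P,Z}.
size 0: {}; under {} M still reaches {A,E,J,N,P,T,Z} ∋ T.
{A}: M⊥T given {A} in G with M→· removed — back-door holds.

M→T: minimal back-door set {A}.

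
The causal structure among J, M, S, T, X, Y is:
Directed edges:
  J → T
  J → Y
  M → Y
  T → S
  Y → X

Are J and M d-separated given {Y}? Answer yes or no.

No — J and M are d-connected given {Y}.

Bayes-Ball from J | {Y} reaches {M,S,T}.
M ∈ reach(J|{Y}) ⇒ J ⊥̸ M | {Y}.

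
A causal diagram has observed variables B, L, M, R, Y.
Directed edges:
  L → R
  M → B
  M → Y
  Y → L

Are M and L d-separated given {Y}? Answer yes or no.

Bayes-Ball from M | {Y} reaches {B}.
L ∉ reach(M|{Y}) ⇒ M ⊥ L | {Y}.

Yes — M ⊥ L | {Y}.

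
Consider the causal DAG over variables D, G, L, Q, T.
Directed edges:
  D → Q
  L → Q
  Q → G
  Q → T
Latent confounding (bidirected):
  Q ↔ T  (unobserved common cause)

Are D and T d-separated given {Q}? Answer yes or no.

Bayes-Ball from D | {Q} reaches {L,T}.
T ∈ reach(D|{Q}) ⇒ D ⊥̸ T | {Q}.

No — D and T are d-connected given {Q}.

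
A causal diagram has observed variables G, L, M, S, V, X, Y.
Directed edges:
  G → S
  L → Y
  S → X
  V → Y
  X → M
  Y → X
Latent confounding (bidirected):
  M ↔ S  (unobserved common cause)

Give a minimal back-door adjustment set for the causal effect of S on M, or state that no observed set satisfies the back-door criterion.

desc(S)\{S}={M,X}; candidates ⊆ {G,L,V,Y}.
S↔M: latent back-door arc(s) into S.
size 0: {}; under {} S still reaches {G,M} ∋ M.
size 1: {G}, {L}, {V} …(+1); under {G} S still reaches {M} ∋ M.
size 2: {G,L}, {G,V}, {G,Y} …(+3); under {G,L} S still reaches {M} ∋ M.
S↔M cannot be blocked by any observed set — no back-door set.

S→M: no observed back-door set.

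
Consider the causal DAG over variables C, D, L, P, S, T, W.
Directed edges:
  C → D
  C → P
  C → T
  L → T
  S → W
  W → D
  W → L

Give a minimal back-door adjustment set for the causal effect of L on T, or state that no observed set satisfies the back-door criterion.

desc(L)\{L}={T}; candidates ⊆ {C,D,P,S,W}.
∅: L⊥T given ∅ in G with L→· removed — back-door holds.

L→T: minimal back-door set ∅.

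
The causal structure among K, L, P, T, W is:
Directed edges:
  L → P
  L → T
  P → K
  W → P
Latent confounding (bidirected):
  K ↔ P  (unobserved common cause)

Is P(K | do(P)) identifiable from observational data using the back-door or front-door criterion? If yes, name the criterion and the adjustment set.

desc(P)\{P}={K}; candidates ⊆ {L,T,W}.
P↔K: latent back-door arc(s) into P.
size 0: {}; under {} P still reaches {K,L,T,W} ∋ K.
size 1: {L}, {T}, {W}; under {L} P still reaches {K,W} ∋ K.
size 2: {L,T}, {L,W}, {T,W}; under {L,T} P still reaches {K,W} ∋ K.
P↔K cannot be blocked by any observed set — no back-door set.
No mediator lies on a directed P→…→K path.
Neither criterion identifies P(K|do(P)) in this graph.

P(K|do(P)): not identifiable (no BD/FD set).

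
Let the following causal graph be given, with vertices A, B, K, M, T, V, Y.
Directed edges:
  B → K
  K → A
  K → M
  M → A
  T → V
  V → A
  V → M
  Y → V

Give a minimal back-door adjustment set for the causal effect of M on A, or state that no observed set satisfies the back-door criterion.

M→A: minimal back-door set {K, V}.

desc(M)\{M}={A}; candidates ⊆ {B,K,T,V,Y}.
size 0: {}; under {} M still reaches {A,B,K,T,V,Y} ∋ A.
size 1: {B}, {K}, {T} …(+2); under {B} M still reaches {A,K,T,V,Y} ∋ A.
{K,V}: M⊥A given {K,V} in G with M→· removed — back-door holds.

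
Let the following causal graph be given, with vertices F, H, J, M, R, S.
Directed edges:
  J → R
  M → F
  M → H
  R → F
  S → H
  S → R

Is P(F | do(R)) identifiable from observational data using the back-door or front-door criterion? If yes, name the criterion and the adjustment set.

P(F|do(R)): backdoor, adjust for ∅.

desc(R)\{R}={F}; candidates ⊆ {H,J,M,S}.
∅: R⊥F given ∅ in G with R→· removed — back-door holds.
P(F|do(R)) = P(F|R) — no adjustment needed.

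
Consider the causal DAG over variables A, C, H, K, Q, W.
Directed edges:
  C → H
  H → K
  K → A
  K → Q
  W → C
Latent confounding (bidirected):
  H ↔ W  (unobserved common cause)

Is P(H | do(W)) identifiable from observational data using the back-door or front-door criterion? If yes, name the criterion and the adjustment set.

P(H|do(W)): frontdoor, adjust for {C}.

desc(W)\{W}={A,C,H,K,Q}; candidates ⊆ {—}.
W↔H: latent back-door arc(s) into W.
size 0: {}; under {} W still reaches {A,H,K,Q} ∋ H.
W↔H cannot be blocked by any observed set — no back-door set.
{C}: (i) intercepts every directed W→H path; (ii) no back-door W→{C}; (iii) {W} blocks every back-door {C}→H. Front-door holds.
P(H|do(W)) = Σ_{C} P(C|W) Σ_{W'} P(H|C,W')P(W').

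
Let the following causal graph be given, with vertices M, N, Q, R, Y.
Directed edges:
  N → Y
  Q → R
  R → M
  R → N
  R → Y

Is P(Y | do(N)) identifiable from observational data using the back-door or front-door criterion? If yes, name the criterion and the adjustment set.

desc(N)\{N}={Y}; candidates ⊆ {M,Q,R}.
size 0: {}; under {} N still reaches {M,Q,R,Y} ∋ Y.
{R}: N⊥Y given {R} in G with N→· removed — back-door holds.
P(Y|do(N)) = Σ_{R} P(Y|N,R)·P(R).

P(Y|do(N)): backdoor, adjust for {R}.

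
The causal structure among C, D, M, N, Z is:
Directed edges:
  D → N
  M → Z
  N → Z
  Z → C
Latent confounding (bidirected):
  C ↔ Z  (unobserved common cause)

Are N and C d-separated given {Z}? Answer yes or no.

Bayes-Ball from N | {Z} reaches {C,D,M}.
C ∈ reach(N|{Z}) ⇒ N ⊥̸ C | {Z}.

No — N and C are d-connected given {Z}.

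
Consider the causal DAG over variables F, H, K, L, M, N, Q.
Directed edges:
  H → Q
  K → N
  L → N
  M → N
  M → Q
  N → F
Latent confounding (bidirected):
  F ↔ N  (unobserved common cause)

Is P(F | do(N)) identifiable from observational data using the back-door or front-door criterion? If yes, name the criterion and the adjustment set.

P(F|do(N)): not identifiable (no BD/FD set).

desc(N)\{N}={F}; candidates ⊆ {H,K,L,M,Q}.
N↔F: latent back-door arc(s) into N.
size 0: {}; under {} N still reaches {F,K,L,M,Q} ∋ F.
size 1: {H}, {K}, {L} …(+2); under {H} N still reaches {F,K,L,M,Q} ∋ F.
size 2: {H,K}, {H,L}, {H,M} …(+7); under {H,K} N still reaches {F,L,M,Q} ∋ F.
N↔F cannot be blocked by any observed set — no back-door set.
No mediator lies on a directed N→…→F path.
Neither criterion identifies P(F|do(N)) in this graph.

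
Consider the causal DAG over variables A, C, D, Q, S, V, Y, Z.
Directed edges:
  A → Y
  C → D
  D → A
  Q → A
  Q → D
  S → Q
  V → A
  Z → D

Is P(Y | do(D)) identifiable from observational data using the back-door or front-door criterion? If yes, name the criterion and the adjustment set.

desc(D)\{D}={A,Y}; candidates ⊆ {C,Q,S,V,Z}.
size 0: {}; under {} D still reaches {A,C,Q,S,Y,Z} ∋ Y.
{Q}: D⊥Y given {Q} in G with D→· removed — back-door holds.
P(Y|do(D)) = Σ_{Q} P(Y|D,Q)·P(Q).

P(Y|do(D)): backdoor, adjust for {Q}.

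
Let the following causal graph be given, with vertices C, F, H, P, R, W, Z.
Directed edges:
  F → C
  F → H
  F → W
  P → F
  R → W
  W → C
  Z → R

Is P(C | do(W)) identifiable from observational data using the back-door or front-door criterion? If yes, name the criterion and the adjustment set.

desc(W)\{W}={C}; candidates ⊆ {F,H,P,R,Z}.
size 0: {}; under {} W still reaches {C,F,H,P,R,Z} ∋ C.
{F}: W⊥C given {F} in G with W→· removed — back-door holds.
P(C|do(W)) = Σ_{F} P(C|W,F)·P(F).

P(C|do(W)): backdoor, adjust for {F}.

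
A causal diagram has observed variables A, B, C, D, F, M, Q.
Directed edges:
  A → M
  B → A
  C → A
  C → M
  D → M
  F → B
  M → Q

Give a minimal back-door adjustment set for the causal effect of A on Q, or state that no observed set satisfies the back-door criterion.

desc(A)\{A}={M,Q}; candidates ⊆ {B,C,D,F}.
size 0: {}; under {} A still reaches {B,C,F,M,Q} ∋ Q.
{C}: A⊥Q given {C} in G with A→· removed — back-door holds.

A→Q: minimal back-door set {C}.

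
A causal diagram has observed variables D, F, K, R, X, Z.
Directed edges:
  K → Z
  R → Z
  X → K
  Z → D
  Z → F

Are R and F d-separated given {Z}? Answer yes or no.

Bayes-Ball from R | {Z} reaches {K,X}.
F ∉ reach(R|{Z}) ⇒ R ⊥ F | {Z}.

Yes — R ⊥ F | {Z}.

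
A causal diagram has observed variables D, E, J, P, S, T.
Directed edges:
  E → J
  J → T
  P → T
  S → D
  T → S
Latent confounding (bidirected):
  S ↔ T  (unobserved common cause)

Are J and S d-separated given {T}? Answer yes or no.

Bayes-Ball from J | {T} reaches {D,E,P,S}.
S ∈ reach(J|{T}) ⇒ J ⊥̸ S | {T}.

No — J and S are d-connected given {T}.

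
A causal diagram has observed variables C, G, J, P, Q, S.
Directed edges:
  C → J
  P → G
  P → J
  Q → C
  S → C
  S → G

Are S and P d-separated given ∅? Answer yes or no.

Yes — S ⊥ P | ∅.

Bayes-Ball from S | ∅ reaches {C,G,J}.
P ∉ reach(S|∅) ⇒ S ⊥ P | ∅.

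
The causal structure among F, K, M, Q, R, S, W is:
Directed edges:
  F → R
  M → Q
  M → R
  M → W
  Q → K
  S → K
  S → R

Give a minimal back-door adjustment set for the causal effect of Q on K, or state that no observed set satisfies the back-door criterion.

Q→K: minimal back-door set ∅.

desc(Q)\{Q}={K}; candidates ⊆ {F,M,R,S,W}.
∅: Q⊥K given ∅ in G with Q→· removed — back-door holds.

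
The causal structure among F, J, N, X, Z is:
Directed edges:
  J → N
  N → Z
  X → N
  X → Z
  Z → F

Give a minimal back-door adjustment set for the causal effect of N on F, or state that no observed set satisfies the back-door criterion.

desc(N)\{N}={F,Z}; candidates ⊆ {J,X}.
size 0: {}; under {} N still reaches {F,J,X,Z} ∋ F.
{X}: N⊥F given {X} in G with N→· removed — back-door holds.

N→F: minimal back-door set {X}.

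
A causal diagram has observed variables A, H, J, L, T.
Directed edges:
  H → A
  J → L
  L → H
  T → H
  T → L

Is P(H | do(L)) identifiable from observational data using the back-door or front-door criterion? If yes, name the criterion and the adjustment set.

P(H|do(L)): backdoor, adjust for {T}.

desc(L)\{L}={A,H}; candidates ⊆ {J,T}.
size 0: {}; under {} L still reaches {A,H,J,T} ∋ H.
{T}: L⊥H given {T} in G with L→· removed — back-door holds.
P(H|do(L)) = Σ_{T} P(H|L,T)·P(T).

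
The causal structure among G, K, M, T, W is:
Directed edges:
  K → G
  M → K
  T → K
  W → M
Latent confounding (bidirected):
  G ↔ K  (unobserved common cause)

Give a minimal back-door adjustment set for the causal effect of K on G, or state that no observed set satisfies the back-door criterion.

desc(K)\{K}={G}; candidates ⊆ {M,T,W}.
K↔G: latent back-door arc(s) into K.
size 0: {}; under {} K still reaches {G,M,T,W} ∋ G.
size 1: {M}, {T}, {W}; under {M} K still reaches {G,T} ∋ G.
size 2: {M,T}, {M,W}, {T,W}; under {M,T} K still reaches {G} ∋ G.
K↔G cannot be blocked by any observed set — no back-door set.

K→G: no observed back-door set.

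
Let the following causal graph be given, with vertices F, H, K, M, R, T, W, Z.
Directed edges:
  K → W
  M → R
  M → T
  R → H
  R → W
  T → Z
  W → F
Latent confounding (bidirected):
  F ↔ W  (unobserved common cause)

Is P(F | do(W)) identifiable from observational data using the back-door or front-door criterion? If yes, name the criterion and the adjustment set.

desc(W)\{W}={F}; candidates ⊆ {H,K,M,R,T,Z}.
W↔F: latent back-door arc(s) into W.
size 0: {}; under {} W still reaches {F,H,K,M,R,T,Z} ∋ F.
size 1: {H}, {K}, {M} …(+3); under {H} W still reaches {F,K,M,R,T,Z} ∋ F.
size 2: {H,K}, {H,M}, {H,R} …(+12); under {H,K} W still reaches {F,M,R,T,Z} ∋ F.
W↔F cannot be blocked by any observed set — no back-door set.
No mediator lies on a directed W→…→F path.
Neither criterion identifies P(F|do(W)) in this graph.

P(F|do(W)): not identifiable (no BD/FD set).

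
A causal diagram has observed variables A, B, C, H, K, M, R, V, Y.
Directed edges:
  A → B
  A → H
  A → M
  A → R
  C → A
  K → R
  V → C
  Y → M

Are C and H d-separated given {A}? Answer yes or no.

Bayes-Ball from C | {A} reaches {V}.
H ∉ reach(C|{A}) ⇒ C ⊥ H | {A}.

Yes — C ⊥ H | {A}.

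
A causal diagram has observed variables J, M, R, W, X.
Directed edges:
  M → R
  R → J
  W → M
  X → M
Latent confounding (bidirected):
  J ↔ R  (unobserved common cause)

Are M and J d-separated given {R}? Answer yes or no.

No — M and J are d-connected given {R}.

Bayes-Ball from M | {R} reaches {J,W,X}.
J ∈ reach(M|{R}) ⇒ M ⊥̸ J | {R}.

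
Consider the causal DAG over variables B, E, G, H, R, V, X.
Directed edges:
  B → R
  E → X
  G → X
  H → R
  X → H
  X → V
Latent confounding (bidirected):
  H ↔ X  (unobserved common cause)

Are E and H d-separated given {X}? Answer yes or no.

No — E and H are d-connected given {X}.

Bayes-Ball from E | {X} reaches {G,H,R}.
H ∈ reach(E|{X}) ⇒ E ⊥̸ H | {X}.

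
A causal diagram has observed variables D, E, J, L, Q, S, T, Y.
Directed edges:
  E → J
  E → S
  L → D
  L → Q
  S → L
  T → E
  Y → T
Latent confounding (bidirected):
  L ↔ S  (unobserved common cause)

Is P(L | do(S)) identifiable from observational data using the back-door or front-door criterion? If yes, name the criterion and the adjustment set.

P(L|do(S)): not identifiable (no BD/FD set).

desc(S)\{S}={D,L,Q}; candidates ⊆ {E,J,T,Y}.
S↔L: latent back-door arc(s) into S.
size 0: {}; under {} S still reaches {D,E,J,L,Q,T,Y} ∋ L.
size 1: {E}, {J}, {T} …(+1); under {E} S still reaches {D,L,Q} ∋ L.
size 2: {E,J}, {E,T}, {E,Y} …(+3); under {E,J} S still reaches {D,L,Q} ∋ L.
S↔L cannot be blocked by any observed set — no back-door set.
No mediator lies on a directed S→…→L path.
Neither criterion identifies P(L|do(S)) in this graph.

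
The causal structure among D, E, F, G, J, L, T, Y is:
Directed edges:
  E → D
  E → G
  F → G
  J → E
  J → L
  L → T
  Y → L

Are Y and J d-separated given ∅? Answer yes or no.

Bayes-Ball from Y | ∅ reaches {L,T}.
J ∉ reach(Y|∅) ⇒ Y ⊥ J | ∅.

Yes — Y ⊥ J | ∅.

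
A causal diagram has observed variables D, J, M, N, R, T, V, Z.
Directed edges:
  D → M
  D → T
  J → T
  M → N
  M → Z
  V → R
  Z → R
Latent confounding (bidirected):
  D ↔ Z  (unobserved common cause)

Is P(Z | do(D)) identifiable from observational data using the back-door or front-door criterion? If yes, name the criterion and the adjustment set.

desc(D)\{D}={M,N,R,T,Z}; candidates ⊆ {J,V}.
D↔Z: latent back-door arc(s) into D.
size 0: {}; under {} D still reaches {R,Z} ∋ Z.
size 1: {J}, {V}; under {J} D still reaches {R,Z} ∋ Z.
size 2: {J,V}; under {J,V} D still reaches {R,Z} ∋ Z.
D↔Z cannot be blocked by any observed set — no back-door set.
{M}: (i) intercepts every directed D→Z path; (ii) no back-door D→{M}; (iii) {D} blocks every back-door {M}→Z. Front-door holds.
P(Z|do(D)) = Σ_{M} P(M|D) Σ_{D'} P(Z|M,D')P(D').

P(Z|do(D)): frontdoor, adjust for {M}.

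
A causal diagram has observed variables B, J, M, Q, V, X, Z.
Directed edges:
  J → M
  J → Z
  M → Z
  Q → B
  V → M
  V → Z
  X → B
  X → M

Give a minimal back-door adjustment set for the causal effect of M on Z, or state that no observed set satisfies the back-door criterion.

M→Z: minimal back-door set {J, V}.

desc(M)\{M}={Z}; candidates ⊆ {B,J,Q,V,X}.
size 0: {}; under {} M still reaches {B,J,V,X,Z} ∋ Z.
size 1: {B}, {J}, {Q} …(+2); under {B} M still reaches {J,Q,V,X,Z} ∋ Z.
{J,V}: M⊥Z given {J,V} in G with M→· removed — back-door holds.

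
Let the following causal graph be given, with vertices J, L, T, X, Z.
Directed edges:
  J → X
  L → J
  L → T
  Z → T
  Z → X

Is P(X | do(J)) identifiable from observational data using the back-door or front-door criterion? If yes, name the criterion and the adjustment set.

P(X|do(J)): backdoor, adjust for ∅.

desc(J)\{J}={X}; candidates ⊆ {L,T,Z}.
∅: J⊥X given ∅ in G with J→· removed — back-door holds.
P(X|do(J)) = P(X|J) — no adjustment needed.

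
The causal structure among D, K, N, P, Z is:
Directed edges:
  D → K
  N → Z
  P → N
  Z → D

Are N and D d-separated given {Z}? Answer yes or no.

Bayes-Ball from N | {Z} reaches {P}.
D ∉ reach(N|{Z}) ⇒ N ⊥ D | {Z}.

Yes — N ⊥ D | {Z}.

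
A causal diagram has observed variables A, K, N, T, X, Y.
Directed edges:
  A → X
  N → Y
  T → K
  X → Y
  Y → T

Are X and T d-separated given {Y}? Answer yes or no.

Bayes-Ball from X | {Y} reaches {A,N}.
T ∉ reach(X|{Y}) ⇒ X ⊥ T | {Y}.

Yes — X ⊥ T | {Y}.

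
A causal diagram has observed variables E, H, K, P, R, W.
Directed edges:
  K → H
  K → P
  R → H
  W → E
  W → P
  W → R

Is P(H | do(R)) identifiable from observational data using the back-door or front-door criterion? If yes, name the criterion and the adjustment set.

desc(R)\{R}={H}; candidates ⊆ {E,K,P,W}.
∅: R⊥H given ∅ in G with R→· removed — back-door holds.
P(H|do(R)) = P(H|R) — no adjustment needed.

P(H|do(R)): backdoor, adjust for ∅.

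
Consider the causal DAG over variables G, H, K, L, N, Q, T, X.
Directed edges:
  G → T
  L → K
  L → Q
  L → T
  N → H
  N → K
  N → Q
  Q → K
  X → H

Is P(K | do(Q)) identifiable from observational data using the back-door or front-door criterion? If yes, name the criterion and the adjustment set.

desc(Q)\{Q}={K}; candidates ⊆ {G,H,L,N,T,X}.
size 0: {}; under {} Q still reaches {H,K,L,N,T} ∋ K.
size 1: {G}, {H}, {L} …(+3); under {G} Q still reaches {H,K,L,N,T} ∋ K.
{L,N}: Q⊥K given {L,N} in G with Q→· removed — back-door holds.
P(K|do(Q)) = Σ_{L,N} P(K|Q,L,N)·P(L,N).

P(K|do(Q)): backdoor, adjust for {L, N}.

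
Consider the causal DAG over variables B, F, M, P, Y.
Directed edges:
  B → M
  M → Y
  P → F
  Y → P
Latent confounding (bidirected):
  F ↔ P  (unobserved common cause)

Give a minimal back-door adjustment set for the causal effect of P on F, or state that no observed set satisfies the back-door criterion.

P→F: no observed back-door set.

desc(P)\{P}={F}; candidates ⊆ {B,M,Y}.
P↔F: latent back-door arc(s) into P.
size 0: {}; under {} P still reaches {B,F,M,Y} ∋ F.
size 1: {B}, {M}, {Y}; under {B} P still reaches {F,M,Y} ∋ F.
size 2: {B,M}, {B,Y}, {M,Y}; under {B,M} P still reaches {F,Y} ∋ F.
P↔F cannot be blocked by any observed set — no back-door set.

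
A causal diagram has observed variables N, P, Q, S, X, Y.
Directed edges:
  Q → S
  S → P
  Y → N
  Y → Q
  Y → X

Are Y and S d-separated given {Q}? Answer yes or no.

Bayes-Ball from Y | {Q} reaches {N,X}.
S ∉ reach(Y|{Q}) ⇒ Y ⊥ S | {Q}.

Yes — Y ⊥ S | {Q}.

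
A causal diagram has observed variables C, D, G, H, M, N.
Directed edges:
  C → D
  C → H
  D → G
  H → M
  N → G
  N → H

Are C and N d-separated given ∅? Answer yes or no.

Yes — C ⊥ N | ∅.

Bayes-Ball from C | ∅ reaches {D,G,H,M}.
N ∉ reach(C|∅) ⇒ C ⊥ N | ∅.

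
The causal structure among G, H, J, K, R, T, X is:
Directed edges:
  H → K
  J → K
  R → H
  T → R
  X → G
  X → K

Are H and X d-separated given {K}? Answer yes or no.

Bayes-Ball from H | {K} reaches {G,J,R,T,X}.
X ∈ reach(H|{K}) ⇒ H ⊥̸ X | {K}.

No — H and X are d-connected given {K}.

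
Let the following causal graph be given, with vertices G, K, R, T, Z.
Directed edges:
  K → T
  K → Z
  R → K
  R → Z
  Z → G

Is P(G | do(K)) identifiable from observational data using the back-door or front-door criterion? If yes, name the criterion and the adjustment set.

P(G|do(K)): backdoor, adjust for {R}.

desc(K)\{K}={G,T,Z}; candidates ⊆ {R}.
size 0: {}; under {} K still reaches {G,R,Z} ∋ G.
{R}: K⊥G given {R} in G with K→· removed — back-door holds.
P(G|do(K)) = Σ_{R} P(G|K,R)·P(R).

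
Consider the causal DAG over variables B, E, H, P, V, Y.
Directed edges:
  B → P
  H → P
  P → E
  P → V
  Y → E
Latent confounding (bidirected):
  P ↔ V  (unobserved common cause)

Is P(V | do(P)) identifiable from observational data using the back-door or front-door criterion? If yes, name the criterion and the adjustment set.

desc(P)\{P}={E,V}; candidates ⊆ {B,H,Y}.
P↔V: latent back-door arc(s) into P.
size 0: {}; under {} P still reaches {B,H,V} ∋ V.
size 1: {B}, {H}, {Y}; under {B} P still reaches {H,V} ∋ V.
size 2: {B,H}, {B,Y}, {H,Y}; under {B,H} P still reaches {V} ∋ V.
P↔V cannot be blocked by any observed set — no back-door set.
No mediator lies on a directed P→…→V path.
Neither criterion identifies P(V|do(P)) in this graph.

P(V|do(P)): not identifiable (no BD/FD set).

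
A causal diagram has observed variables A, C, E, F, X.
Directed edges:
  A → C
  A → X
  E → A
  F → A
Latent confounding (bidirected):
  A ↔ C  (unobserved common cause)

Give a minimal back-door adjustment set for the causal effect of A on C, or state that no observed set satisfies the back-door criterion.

desc(A)\{A}={C,X}; candidates ⊆ {E,F}.
A↔C: latent back-door arc(s) into A.
size 0: {}; under {} A still reaches {C,E,F} ∋ C.
size 1: {E}, {F}; under {E} A still reaches {C,F} ∋ C.
size 2: {E,F}; under {E,F} A still reaches {C} ∋ C.
A↔C cannot be blocked by any observed set — no back-door set.

A→C: no observed back-door set.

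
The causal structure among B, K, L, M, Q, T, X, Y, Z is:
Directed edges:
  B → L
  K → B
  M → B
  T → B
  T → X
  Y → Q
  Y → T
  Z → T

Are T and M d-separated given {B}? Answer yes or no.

No — T and M are d-connected given {B}.

Bayes-Ball from T | {B} reaches {K,M,Q,X,Y,Z}.
M ∈ reach(T|{B}) ⇒ T ⊥̸ M | {B}.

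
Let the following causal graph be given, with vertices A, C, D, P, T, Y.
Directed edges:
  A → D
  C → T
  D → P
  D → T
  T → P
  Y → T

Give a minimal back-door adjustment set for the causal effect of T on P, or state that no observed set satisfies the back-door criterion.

T→P: minimal back-door set {D}.

desc(T)\{T}={P}; candidates ⊆ {A,C,D,Y}.
size 0: {}; under {} T still reaches {A,C,D,P,Y} ∋ P.
{D}: T⊥P given {D} in G with T→· removed — back-door holds.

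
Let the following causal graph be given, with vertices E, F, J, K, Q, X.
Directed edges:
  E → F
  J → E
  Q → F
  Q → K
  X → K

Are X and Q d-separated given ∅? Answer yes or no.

Bayes-Ball from X | ∅ reaches {K}.
Q ∉ reach(X|∅) ⇒ X ⊥ Q | ∅.

Yes — X ⊥ Q | ∅.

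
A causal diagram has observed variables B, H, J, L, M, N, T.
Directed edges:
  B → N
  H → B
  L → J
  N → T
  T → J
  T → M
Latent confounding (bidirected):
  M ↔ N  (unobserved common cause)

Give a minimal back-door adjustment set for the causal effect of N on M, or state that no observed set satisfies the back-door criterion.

desc(N)\{N}={J,M,T}; candidates ⊆ {B,H,L}.
N↔M: latent back-door arc(s) into N.
size 0: {}; under {} N still reaches {B,H,M} ∋ M.
size 1: {B}, {H}, {L}; under {B} N still reaches {M} ∋ M.
size 2: {B,H}, {B,L}, {H,L}; under {B,H} N still reaches {M} ∋ M.
N↔M cannot be blocked by any observed set — no back-door set.

N→M: no observed back-door set.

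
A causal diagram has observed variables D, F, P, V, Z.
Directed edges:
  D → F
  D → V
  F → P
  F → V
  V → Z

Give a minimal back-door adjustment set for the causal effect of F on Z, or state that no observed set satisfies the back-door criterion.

desc(F)\{F}={P,V,Z}; candidates ⊆ {D}.
size 0: {}; under {} F still reaches {D,V,Z} ∋ Z.
{D}: F⊥Z given {D} in G with F→· removed — back-door holds.

F→Z: minimal back-door set {D}.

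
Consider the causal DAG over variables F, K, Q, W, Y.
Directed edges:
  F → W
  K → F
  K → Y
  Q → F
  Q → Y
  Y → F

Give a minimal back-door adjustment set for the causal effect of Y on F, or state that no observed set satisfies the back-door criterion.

Y→F: minimal back-door set {K, Q}.

desc(Y)\{Y}={F,W}; candidates ⊆ {K,Q}.
size 0: {}; under {} Y still reaches {F,K,Q,W} ∋ F.
size 1: {K}, {Q}; under {K} Y still reaches {F,Q,W} ∋ F.
{K,Q}: Y⊥F given {K,Q} in G with Y→· removed — back-door holds.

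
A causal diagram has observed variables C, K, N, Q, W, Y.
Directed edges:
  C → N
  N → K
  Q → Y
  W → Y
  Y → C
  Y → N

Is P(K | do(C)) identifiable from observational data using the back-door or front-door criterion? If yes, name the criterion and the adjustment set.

P(K|do(C)): backdoor, adjust for {Y}.

desc(C)\{C}={K,N}; candidates ⊆ {Q,W,Y}.
size 0: {}; under {} C still reaches {K,N,Q,W,Y} ∋ K.
{Y}: C⊥K given {Y} in G with C→· removed — back-door holds.
P(K|do(C)) = Σ_{Y} P(K|C,Y)·P(Y).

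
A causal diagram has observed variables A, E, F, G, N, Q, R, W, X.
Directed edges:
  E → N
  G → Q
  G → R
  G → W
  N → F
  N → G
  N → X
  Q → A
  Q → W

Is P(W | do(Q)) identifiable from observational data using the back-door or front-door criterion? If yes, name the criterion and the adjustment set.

P(W|do(Q)): backdoor, adjust for {G}.

desc(Q)\{Q}={A,W}; candidates ⊆ {E,F,G,N,R,X}.
size 0: {}; under {} Q still reaches {E,F,G,N,R,W,X} ∋ W.
{G}: Q⊥W given {G} in G with Q→· removed — back-door holds.
P(W|do(Q)) = Σ_{G} P(W|Q,G)·P(G).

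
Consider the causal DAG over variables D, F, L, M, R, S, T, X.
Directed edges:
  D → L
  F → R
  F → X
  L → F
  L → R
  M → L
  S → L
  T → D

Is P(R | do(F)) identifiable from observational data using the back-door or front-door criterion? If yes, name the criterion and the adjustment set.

desc(F)\{F}={R,X}; candidates ⊆ {D,L,M,S,T}.
size 0: {}; under {} F still reaches {D,L,M,R,S,T} ∋ R.
{L}: F⊥R given {L} in G with F→· removed — back-door holds.
P(R|do(F)) = Σ_{L} P(R|F,L)·P(L).

P(R|do(F)): backdoor, adjust for {L}.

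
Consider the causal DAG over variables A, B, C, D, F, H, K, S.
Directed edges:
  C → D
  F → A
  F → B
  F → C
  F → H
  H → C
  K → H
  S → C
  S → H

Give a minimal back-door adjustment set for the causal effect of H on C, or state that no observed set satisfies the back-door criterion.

H→C: minimal back-door set {F, S}.

desc(H)\{H}={C,D}; candidates ⊆ {A,B,F,K,S}.
size 0: {}; under {} H still reaches {A,B,C,D,F,K,S} ∋ C.
size 1: {A}, {B}, {F} …(+2); under {A} H still reaches {B,C,D,F,K,S} ∋ C.
{F,S}: H⊥C given {F,S} in G with H→· removed — back-door holds.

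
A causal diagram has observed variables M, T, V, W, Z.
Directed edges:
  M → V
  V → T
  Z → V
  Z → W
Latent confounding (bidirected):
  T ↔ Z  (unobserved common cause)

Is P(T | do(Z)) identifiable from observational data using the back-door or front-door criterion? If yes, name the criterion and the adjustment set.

P(T|do(Z)): frontdoor, adjust for {V}.

desc(Z)\{Z}={T,V,W}; candidates ⊆ {M}.
Z↔T: latent back-door arc(s) into Z.
size 0: {}; under {} Z still reaches {T} ∋ T.
size 1: {M}; under {M} Z still reaches {T} ∋ T.
Z↔T cannot be blocked by any observed set — no back-door set.
{V}: (i) intercepts every directed Z→T path; (ii) no back-door Z→{V}; (iii) {Z} blocks every back-door {V}→T. Front-door holds.
P(T|do(Z)) = Σ_{V} P(V|Z) Σ_{Z'} P(T|V,Z')P(Z').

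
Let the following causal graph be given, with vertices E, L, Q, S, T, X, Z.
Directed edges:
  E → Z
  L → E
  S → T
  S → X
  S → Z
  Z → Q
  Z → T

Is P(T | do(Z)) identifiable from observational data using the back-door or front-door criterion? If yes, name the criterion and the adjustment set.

desc(Z)\{Z}={Q,T}; candidates ⊆ {E,L,S,X}.
size 0: {}; under {} Z still reaches {E,L,S,T,X} ∋ T.
{S}: Z⊥T given {S} in G with Z→· removed — back-door holds.
P(T|do(Z)) = Σ_{S} P(T|Z,S)·P(S).

P(T|do(Z)): backdoor, adjust for {S}.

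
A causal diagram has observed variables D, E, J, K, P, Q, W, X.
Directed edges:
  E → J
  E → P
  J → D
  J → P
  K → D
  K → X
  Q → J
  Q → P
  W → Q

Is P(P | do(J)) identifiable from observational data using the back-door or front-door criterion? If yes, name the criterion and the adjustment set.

desc(J)\{J}={D,P}; candidates ⊆ {E,K,Q,W,X}.
size 0: {}; under {} J still reaches {E,P,Q,W} ∋ P.
size 1: {E}, {K}, {Q} …(+2); under {E} J still reaches {P,Q,W} ∋ P.
{E,Q}: J⊥P given {E,Q} in G with J→· removed — back-door holds.
P(P|do(J)) = Σ_{E,Q} P(P|J,E,Q)·P(E,Q).

P(P|do(J)): backdoor, adjust for {E, Q}.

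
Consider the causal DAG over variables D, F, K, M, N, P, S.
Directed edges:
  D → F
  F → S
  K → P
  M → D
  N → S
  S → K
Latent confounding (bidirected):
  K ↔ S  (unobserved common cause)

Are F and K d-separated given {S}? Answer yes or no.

No — F and K are d-connected given {S}.

Bayes-Ball from F | {S} reaches {D,K,M,N,P}.
K ∈ reach(F|{S}) ⇒ F ⊥̸ K | {S}.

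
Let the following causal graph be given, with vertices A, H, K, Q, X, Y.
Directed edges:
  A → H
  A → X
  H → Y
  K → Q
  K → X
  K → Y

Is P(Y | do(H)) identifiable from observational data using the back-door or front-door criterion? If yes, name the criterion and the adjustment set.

desc(H)\{H}={Y}; candidates ⊆ {A,K,Q,X}.
∅: H⊥Y given ∅ in G with H→· removed — back-door holds.
P(Y|do(H)) = P(Y|H) — no adjustment needed.

P(Y|do(H)): backdoor, adjust for ∅.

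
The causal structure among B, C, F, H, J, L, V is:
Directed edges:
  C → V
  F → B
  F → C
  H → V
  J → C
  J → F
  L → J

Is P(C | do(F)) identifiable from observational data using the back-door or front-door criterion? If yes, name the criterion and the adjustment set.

desc(F)\{F}={B,C,V}; candidates ⊆ {H,J,L}.
size 0: {}; under {} F still reaches {C,J,L,V} ∋ C.
{J}: F⊥C given {J} in G with F→· removed — back-door holds.
P(C|do(F)) = Σ_{J} P(C|F,J)·P(J).

P(C|do(F)): backdoor, adjust for {J}.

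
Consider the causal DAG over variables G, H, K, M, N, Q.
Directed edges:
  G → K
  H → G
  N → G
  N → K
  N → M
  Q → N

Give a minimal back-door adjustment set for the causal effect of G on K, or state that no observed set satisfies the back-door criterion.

G→K: minimal back-door set {N}.

desc(G)\{G}={K}; candidates ⊆ {H,M,N,Q}.
size 0: {}; under {} G still reaches {H,K,M,N,Q} ∋ K.
{N}: G⊥K given {N} in G with G→· removed — back-door holds.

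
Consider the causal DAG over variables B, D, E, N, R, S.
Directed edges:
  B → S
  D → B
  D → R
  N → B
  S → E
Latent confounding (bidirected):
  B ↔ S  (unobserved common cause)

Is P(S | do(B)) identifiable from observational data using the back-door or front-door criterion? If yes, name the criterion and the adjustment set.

desc(B)\{B}={E,S}; candidates ⊆ {D,N,R}.
B↔S: latent back-door arc(s) into B.
size 0: {}; under {} B still reaches {D,E,N,R,S} ∋ S.
size 1: {D}, {N}, {R}; under {D} B still reaches {E,N,S} ∋ S.
size 2: {D,N}, {D,R}, {N,R}; under {D,N} B still reaches {E,S} ∋ S.
B↔S cannot be blocked by any observed set — no back-door set.
No mediator lies on a directed B→…→S path.
Neither criterion identifies P(S|do(B)) in this graph.

P(S|do(B)): not identifiable (no BD/FD set).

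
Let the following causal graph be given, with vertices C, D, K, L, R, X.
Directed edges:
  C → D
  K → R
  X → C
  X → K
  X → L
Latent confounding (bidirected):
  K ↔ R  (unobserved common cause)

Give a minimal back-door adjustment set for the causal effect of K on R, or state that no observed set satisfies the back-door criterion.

desc(K)\{K}={R}; candidates ⊆ {C,D,L,X}.
K↔R: latent back-door arc(s) into K.
size 0: {}; under {} K still reaches {C,D,L,R,X} ∋ R.
size 1: {C}, {D}, {L} …(+1); under {C} K still reaches {L,R,X} ∋ R.
size 2: {C,D}, {C,L}, {C,X} …(+3); under {C,D} K still reaches {L,R,X} ∋ R.
K↔R cannot be blocked by any observed set — no back-door set.

K→R: no observed back-door set.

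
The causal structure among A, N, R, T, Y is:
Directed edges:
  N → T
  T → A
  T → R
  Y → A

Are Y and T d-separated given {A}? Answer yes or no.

Bayes-Ball from Y | {A} reaches {N,R,T}.
T ∈ reach(Y|{A}) ⇒ Y ⊥̸ T | {A}.

No — Y and T are d-connected given {A}.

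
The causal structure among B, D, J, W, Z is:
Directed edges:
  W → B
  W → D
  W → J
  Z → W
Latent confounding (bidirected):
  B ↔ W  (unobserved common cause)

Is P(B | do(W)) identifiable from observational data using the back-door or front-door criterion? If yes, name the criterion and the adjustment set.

desc(W)\{W}={B,D,J}; candidates ⊆ {Z}.
W↔B: latent back-door arc(s) into W.
size 0: {}; under {} W still reaches {B,Z} ∋ B.
size 1: {Z}; under {Z} W still reaches {B} ∋ B.
W↔B cannot be blocked by any observed set — no back-door set.
No mediator lies on a directed W→…→B path.
Neither criterion identifies P(B|do(W)) in this graph.

P(B|do(W)): not identifiable (no BD/FD set).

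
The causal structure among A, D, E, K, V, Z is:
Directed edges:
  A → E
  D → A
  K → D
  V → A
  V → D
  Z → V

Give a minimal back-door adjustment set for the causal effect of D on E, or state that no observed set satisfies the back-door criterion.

desc(D)\{D}={A,E}; candidates ⊆ {K,V,Z}.
size 0: {}; under {} D still reaches {A,E,K,V,Z} ∋ E.
{V}: D⊥E given {V} in G with D→· removed — back-door holds.

D→E: minimal back-door set {V}.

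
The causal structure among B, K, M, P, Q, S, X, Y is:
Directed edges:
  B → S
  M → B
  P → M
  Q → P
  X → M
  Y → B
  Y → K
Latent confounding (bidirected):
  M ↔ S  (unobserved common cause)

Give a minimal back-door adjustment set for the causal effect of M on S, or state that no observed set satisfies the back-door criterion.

desc(M)\{M}={B,S}; candidates ⊆ {K,P,Q,X,Y}.
M↔S: latent back-door arc(s) into M.
size 0: {}; under {} M still reaches {P,Q,S,X} ∋ S.
size 1: {K}, {P}, {Q} …(+2); under {K} M still reaches {P,Q,S,X} ∋ S.
size 2: {K,P}, {K,Q}, {K,X} …(+7); under {K,P} M still reaches {S,X} ∋ S.
M↔S cannot be blocked by any observed set — no back-door set.

M→S: no observed back-door set.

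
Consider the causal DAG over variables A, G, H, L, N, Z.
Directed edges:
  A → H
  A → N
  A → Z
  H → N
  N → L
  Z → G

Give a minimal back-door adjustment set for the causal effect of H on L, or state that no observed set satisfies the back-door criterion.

desc(H)\{H}={L,N}; candidates ⊆ {A,G,Z}.
size 0: {}; under {} H still reaches {A,G,L,N,Z} ∋ L.
{A}: H⊥L given {A} in G with H→· removed — back-door holds.

H→L: minimal back-door set {A}.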